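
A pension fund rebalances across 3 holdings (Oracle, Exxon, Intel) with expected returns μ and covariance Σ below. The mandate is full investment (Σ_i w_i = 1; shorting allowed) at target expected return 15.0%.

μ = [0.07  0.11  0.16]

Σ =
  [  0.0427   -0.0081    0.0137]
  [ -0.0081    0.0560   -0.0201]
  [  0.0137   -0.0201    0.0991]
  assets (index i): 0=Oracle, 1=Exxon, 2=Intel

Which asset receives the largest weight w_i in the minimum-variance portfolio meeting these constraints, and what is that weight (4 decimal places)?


g=Σ⁻¹μ = [1.5519  2.9026  1.9887]
h=Σ⁻¹𝟙 = [24.4662  25.6729  11.9156]
a=μᵀg=0.746106  b=𝟙ᵀg=6.443146  c=𝟙ᵀh=62.054662  D=ac−b²=4.785217
λ₁=(c·0.150−b)/D = (62.054662·0.150−6.443146)/4.785217 = 0.598730
λ₂=(a−b·0.150)/D = (0.746106−6.443146·0.150)/4.785217 = -0.046051
w* = 0.598730·g + -0.046051·h:
  w_0 = 0.598730·1.5519 + -0.046051·24.4662 = -0.1975  (Oracle)
  w_1 = 0.598730·2.9026 + -0.046051·25.6729 = 0.5556  (Exxon)
  w_2 = 0.598730·1.9887 + -0.046051·11.9156 = 0.6420  (Intel)
Σw_i=1.0000  μᵀw=0.1500
σ²=wᵀΣw=λ₁·μ_p+λ₂ = 0.598730·0.150 + -0.046051 = 0.043758 ≈ 0.0438

Intel (0.6420)


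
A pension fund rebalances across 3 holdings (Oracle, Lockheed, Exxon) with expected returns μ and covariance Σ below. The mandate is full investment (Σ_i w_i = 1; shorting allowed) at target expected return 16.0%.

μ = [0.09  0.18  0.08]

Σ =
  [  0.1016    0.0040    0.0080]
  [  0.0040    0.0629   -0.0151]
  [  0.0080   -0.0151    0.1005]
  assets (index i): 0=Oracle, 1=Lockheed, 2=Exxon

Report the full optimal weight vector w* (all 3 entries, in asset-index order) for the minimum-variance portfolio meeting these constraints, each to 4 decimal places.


g=Σ⁻¹μ = [0.6681  3.1097  1.2101]
h=Σ⁻¹𝟙 = [8.1748  18.2698  12.0445]
a=μᵀg=0.716680  b=𝟙ᵀg=4.987871  c=𝟙ᵀh=38.489225  D=ac−b²=2.705596
λ₁=(c·0.160−b)/D = (38.489225·0.160−4.987871)/2.705596 = 0.432587
λ₂=(a−b·0.160)/D = (0.716680−4.987871·0.160)/2.705596 = -0.030078
w* = 0.432587·g + -0.030078·h:
  w_0 = 0.432587·0.6681 + -0.030078·8.1748 = 0.0431  (Oracle)
  w_1 = 0.432587·3.1097 + -0.030078·18.2698 = 0.7957  (Lockheed)
  w_2 = 0.432587·1.2101 + -0.030078·12.0445 = 0.1612  (Exxon)
Σw_i=1.0000  μᵀw=0.1600
σ²=wᵀΣw=λ₁·μ_p+λ₂ = 0.432587·0.160 + -0.030078 = 0.039136 ≈ 0.0391

0.0431  0.7957  0.1612


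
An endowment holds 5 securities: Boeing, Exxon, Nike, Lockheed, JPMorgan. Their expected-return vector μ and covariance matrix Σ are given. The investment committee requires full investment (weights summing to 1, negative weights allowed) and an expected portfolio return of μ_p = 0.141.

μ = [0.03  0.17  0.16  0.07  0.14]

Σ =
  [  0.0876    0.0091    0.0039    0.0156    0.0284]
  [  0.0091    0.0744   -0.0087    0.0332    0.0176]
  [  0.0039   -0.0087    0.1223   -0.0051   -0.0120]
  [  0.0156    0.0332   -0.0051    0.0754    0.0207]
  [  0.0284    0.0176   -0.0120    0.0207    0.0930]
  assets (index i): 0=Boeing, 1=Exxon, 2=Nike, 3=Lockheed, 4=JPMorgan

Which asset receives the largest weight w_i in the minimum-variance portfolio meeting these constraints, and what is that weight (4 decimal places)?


u=Σ⁻¹μ = [-0.3902  2.3095  1.6160  -0.3001  1.4628]
v=Σ⁻¹𝟙 = [6.6714  9.1891  9.5548  6.6341  6.7326]
a=μᵀu=0.823255  b=𝟙ᵀu=4.698017  c=𝟙ᵀv=38.782075  D=ac−b²=9.856169
λ₁=(c·0.141−b)/D = (38.782075·0.141−4.698017)/9.856169 = 0.078150
λ₂=(a−b·0.141)/D = (0.823255−4.698017·0.141)/9.856169 = 0.016318
w* = 0.078150·u + 0.016318·v:
  w_0 = 0.078150·-0.3902 + 0.016318·6.6714 = 0.0784  (Boeing)
  w_1 = 0.078150·2.3095 + 0.016318·9.1891 = 0.3304  (Exxon)
  w_2 = 0.078150·1.6160 + 0.016318·9.5548 = 0.2822  (Nike)
  w_3 = 0.078150·-0.3001 + 0.016318·6.6341 = 0.0848  (Lockheed)
  w_4 = 0.078150·1.4628 + 0.016318·6.7326 = 0.2242  (JPMorgan)
Σw_i=1.0000  μᵀw=0.1410
σ²=wᵀΣw=λ₁·μ_p+λ₂ = 0.078150·0.141 + 0.016318 = 0.027337 ≈ 0.0273

Exxon (0.3304)


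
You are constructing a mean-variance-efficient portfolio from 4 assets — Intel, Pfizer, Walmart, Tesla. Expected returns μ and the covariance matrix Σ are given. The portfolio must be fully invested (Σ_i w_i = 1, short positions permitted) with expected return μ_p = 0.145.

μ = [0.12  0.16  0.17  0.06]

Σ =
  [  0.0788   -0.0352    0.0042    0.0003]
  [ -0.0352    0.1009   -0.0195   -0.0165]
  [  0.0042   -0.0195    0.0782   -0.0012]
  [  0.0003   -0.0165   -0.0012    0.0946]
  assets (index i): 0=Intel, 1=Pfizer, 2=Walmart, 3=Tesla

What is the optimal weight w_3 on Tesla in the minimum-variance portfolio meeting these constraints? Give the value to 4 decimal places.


0.0726

g=Σ⁻¹μ = [2.8575  3.3413  2.8727  1.2444]
h=Σ⁻¹𝟙 = [22.1851  23.4912  17.6814  14.8221]
a=μᵀg=1.440540  b=𝟙ᵀg=10.315975  c=𝟙ᵀh=78.179815  D=ac−b²=6.201817
λ₁=(c·0.145−b)/D = (78.179815·0.145−10.315975)/6.201817 = 0.164484
λ₂=(a−b·0.145)/D = (1.440540−10.315975·0.145)/6.201817 = -0.008913
w* = 0.164484·g + -0.008913·h:
  w_0 = 0.164484·2.8575 + -0.008913·22.1851 = 0.2723  (Intel)
  w_1 = 0.164484·3.3413 + -0.008913·23.4912 = 0.3402  (Pfizer)
  w_2 = 0.164484·2.8727 + -0.008913·17.6814 = 0.3149  (Walmart)
  w_3 = 0.164484·1.2444 + -0.008913·14.8221 = 0.0726  (Tesla)
Σw_i=1.0000  μᵀw=0.1450
σ²=wᵀΣw=λ₁·μ_p+λ₂ = 0.164484·0.145 + -0.008913 = 0.014937 ≈ 0.0149


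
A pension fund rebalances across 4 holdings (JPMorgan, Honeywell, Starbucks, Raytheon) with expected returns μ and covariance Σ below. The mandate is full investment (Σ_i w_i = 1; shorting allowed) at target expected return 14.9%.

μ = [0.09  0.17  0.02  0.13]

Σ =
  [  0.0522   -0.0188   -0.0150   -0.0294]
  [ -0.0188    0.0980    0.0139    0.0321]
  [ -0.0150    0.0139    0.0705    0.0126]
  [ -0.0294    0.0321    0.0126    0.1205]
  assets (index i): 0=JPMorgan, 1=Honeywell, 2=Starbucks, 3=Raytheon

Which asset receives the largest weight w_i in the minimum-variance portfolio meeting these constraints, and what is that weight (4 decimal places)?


JPMorgan (0.4921)

g=Σ⁻¹μ = [3.2563  1.8692  0.3691  1.3368]
h=Σ⁻¹𝟙 = [34.7601  10.4189  17.3473  12.1902]
a=μᵀg=0.791987  b=𝟙ᵀg=6.831307  c=𝟙ᵀh=74.716554  D=ac−b²=12.507777
λ₁=(c·0.149−b)/D = (74.716554·0.149−6.831307)/12.507777 = 0.343903
λ₂=(a−b·0.149)/D = (0.791987−6.831307·0.149)/12.507777 = -0.018059
w* = 0.343903·g + -0.018059·h:
  w_0 = 0.343903·3.2563 + -0.018059·34.7601 = 0.4921  (JPMorgan)
  w_1 = 0.343903·1.8692 + -0.018059·10.4189 = 0.4547  (Honeywell)
  w_2 = 0.343903·0.3691 + -0.018059·17.3473 = -0.1864  (Starbucks)
  w_3 = 0.343903·1.3368 + -0.018059·12.1902 = 0.2396  (Raytheon)
Σw_i=1.0000  μᵀw=0.1490
σ²=wᵀΣw=λ₁·μ_p+λ₂ = 0.343903·0.149 + -0.018059 = 0.033183 ≈ 0.0332


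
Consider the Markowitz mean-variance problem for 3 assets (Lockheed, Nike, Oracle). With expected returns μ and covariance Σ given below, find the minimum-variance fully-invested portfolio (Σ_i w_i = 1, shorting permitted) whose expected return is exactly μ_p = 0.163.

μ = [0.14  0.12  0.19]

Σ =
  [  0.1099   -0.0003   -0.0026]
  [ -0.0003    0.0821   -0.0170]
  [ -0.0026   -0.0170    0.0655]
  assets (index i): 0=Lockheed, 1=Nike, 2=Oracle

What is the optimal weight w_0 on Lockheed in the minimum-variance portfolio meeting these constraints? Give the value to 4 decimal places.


0.1742

x=Σ⁻¹μ = [1.3633  2.1965  3.5250]
y=Σ⁻¹𝟙 = [9.6143  16.3335  19.8880]
a=μᵀx=1.124183  b=𝟙ᵀx=7.084748  c=𝟙ᵀy=45.835826  D=ac−b²=1.334194
λ₁=(c·0.163−b)/D = (45.835826·0.163−7.084748)/1.334194 = 0.289682
λ₂=(a−b·0.163)/D = (1.124183−7.084748·0.163)/1.334194 = -0.022959
w* = 0.289682·x + -0.022959·y:
  w_0 = 0.289682·1.3633 + -0.022959·9.6143 = 0.1742  (Lockheed)
  w_1 = 0.289682·2.1965 + -0.022959·16.3335 = 0.2613  (Nike)
  w_2 = 0.289682·3.5250 + -0.022959·19.8880 = 0.5645  (Oracle)
Σw_i=1.0000  μᵀw=0.1630
σ²=wᵀΣw=λ₁·μ_p+λ₂ = 0.289682·0.163 + -0.022959 = 0.024260 ≈ 0.0243


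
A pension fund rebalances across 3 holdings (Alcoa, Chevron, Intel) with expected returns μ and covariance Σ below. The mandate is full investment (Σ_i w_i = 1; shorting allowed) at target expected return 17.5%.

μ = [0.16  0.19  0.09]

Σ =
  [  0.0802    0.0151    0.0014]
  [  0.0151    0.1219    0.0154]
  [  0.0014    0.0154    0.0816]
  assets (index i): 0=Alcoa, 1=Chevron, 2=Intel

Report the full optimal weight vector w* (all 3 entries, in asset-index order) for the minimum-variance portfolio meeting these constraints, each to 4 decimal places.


u=Σ⁻¹μ = [1.7476  1.2361  0.8397]
v=Σ⁻¹𝟙 = [11.2567  5.4143  11.0399]
a=μᵀu=0.590048  b=𝟙ᵀu=3.823393  c=𝟙ᵀv=27.710994  D=ac−b²=1.732495
λ₁=(c·0.175−b)/D = (27.710994·0.175−3.823393)/1.732495 = 0.592227
λ₂=(a−b·0.175)/D = (0.590048−3.823393·0.175)/1.732495 = -0.045625
w* = 0.592227·u + -0.045625·v:
  w_0 = 0.592227·1.7476 + -0.045625·11.2567 = 0.5214  (Alcoa)
  w_1 = 0.592227·1.2361 + -0.045625·5.4143 = 0.4850  (Chevron)
  w_2 = 0.592227·0.8397 + -0.045625·11.0399 = -0.0064  (Intel)
Σw_i=1.0000  μᵀw=0.1750
σ²=wᵀΣw=λ₁·μ_p+λ₂ = 0.592227·0.175 + -0.045625 = 0.058015 ≈ 0.0580

0.5214  0.4850  -0.0064


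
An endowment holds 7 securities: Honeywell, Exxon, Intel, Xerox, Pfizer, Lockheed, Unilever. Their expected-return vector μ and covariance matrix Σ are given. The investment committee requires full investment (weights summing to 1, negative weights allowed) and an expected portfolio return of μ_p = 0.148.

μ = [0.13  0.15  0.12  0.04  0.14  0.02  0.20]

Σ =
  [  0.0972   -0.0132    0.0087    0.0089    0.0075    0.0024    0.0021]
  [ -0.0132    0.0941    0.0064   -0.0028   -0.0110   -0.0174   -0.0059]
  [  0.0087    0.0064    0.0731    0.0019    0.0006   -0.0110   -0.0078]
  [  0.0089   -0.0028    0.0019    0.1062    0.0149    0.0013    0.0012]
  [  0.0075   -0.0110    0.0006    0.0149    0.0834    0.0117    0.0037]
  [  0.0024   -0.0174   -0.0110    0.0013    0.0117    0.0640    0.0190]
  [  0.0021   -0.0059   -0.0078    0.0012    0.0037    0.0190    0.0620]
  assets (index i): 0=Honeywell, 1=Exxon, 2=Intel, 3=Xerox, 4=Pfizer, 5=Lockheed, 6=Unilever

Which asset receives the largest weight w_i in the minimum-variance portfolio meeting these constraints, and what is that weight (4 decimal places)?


p=Σ⁻¹μ = [1.2637  2.0325  1.6385  0.0199  1.6974  -0.2693  3.5634]
q=Σ⁻¹𝟙 = [9.0876  16.0365  14.8422  7.1963  8.9967  16.3920  13.5150]
a=μᵀp=1.611506  b=𝟙ᵀp=9.946149  c=𝟙ᵀq=86.066225  D=ac−b²=39.770405
λ₁=(c·0.148−b)/D = (86.066225·0.148−9.946149)/39.770405 = 0.070194
λ₂=(a−b·0.148)/D = (1.611506−9.946149·0.148)/39.770405 = 0.003507
w* = 0.070194·p + 0.003507·q:
  w_0 = 0.070194·1.2637 + 0.003507·9.0876 = 0.1206  (Honeywell)
  w_1 = 0.070194·2.0325 + 0.003507·16.0365 = 0.1989  (Exxon)
  w_2 = 0.070194·1.6385 + 0.003507·14.8422 = 0.1671  (Intel)
  w_3 = 0.070194·0.0199 + 0.003507·7.1963 = 0.0266  (Xerox)
  w_4 = 0.070194·1.6974 + 0.003507·8.9967 = 0.1507  (Pfizer)
  w_5 = 0.070194·-0.2693 + 0.003507·16.3920 = 0.0386  (Lockheed)
  w_6 = 0.070194·3.5634 + 0.003507·13.5150 = 0.2975  (Unilever)
Σw_i=1.0000  μᵀw=0.1480
σ²=wᵀΣw=λ₁·μ_p+λ₂ = 0.070194·0.148 + 0.003507 = 0.013896 ≈ 0.0139

Unilever (0.2975)


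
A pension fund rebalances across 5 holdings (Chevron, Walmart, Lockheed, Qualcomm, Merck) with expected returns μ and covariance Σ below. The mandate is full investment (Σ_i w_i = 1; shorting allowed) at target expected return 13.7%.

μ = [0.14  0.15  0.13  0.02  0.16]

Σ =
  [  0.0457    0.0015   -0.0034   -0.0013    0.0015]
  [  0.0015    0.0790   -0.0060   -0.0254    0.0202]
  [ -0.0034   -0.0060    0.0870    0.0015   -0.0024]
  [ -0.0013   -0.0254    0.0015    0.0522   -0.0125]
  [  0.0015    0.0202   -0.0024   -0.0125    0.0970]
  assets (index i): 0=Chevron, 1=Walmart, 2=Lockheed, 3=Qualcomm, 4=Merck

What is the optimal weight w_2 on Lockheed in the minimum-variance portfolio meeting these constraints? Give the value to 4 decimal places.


0.2011

x=Σ⁻¹μ = [3.1286  2.1953  1.7758  1.8188  1.4223]
y=Σ⁻¹𝟙 = [22.7814  20.9553  13.5562  31.9367  10.0441]
a=μᵀx=1.262090  b=𝟙ᵀx=10.340779  c=𝟙ᵀy=99.273666  D=ac−b²=18.360583
λ₁=(c·0.137−b)/D = (99.273666·0.137−10.340779)/18.360583 = 0.177539
λ₂=(a−b·0.137)/D = (1.262090−10.340779·0.137)/18.360583 = -0.008420
w* = 0.177539·x + -0.008420·y:
  w_0 = 0.177539·3.1286 + -0.008420·22.7814 = 0.3636  (Chevron)
  w_1 = 0.177539·2.1953 + -0.008420·20.9553 = 0.2133  (Walmart)
  w_2 = 0.177539·1.7758 + -0.008420·13.5562 = 0.2011  (Lockheed)
  w_3 = 0.177539·1.8188 + -0.008420·31.9367 = 0.0540  (Qualcomm)
  w_4 = 0.177539·1.4223 + -0.008420·10.0441 = 0.1679  (Merck)
Σw_i=1.0000  μᵀw=0.1370
σ²=wᵀΣw=λ₁·μ_p+λ₂ = 0.177539·0.137 + -0.008420 = 0.015903 ≈ 0.0159


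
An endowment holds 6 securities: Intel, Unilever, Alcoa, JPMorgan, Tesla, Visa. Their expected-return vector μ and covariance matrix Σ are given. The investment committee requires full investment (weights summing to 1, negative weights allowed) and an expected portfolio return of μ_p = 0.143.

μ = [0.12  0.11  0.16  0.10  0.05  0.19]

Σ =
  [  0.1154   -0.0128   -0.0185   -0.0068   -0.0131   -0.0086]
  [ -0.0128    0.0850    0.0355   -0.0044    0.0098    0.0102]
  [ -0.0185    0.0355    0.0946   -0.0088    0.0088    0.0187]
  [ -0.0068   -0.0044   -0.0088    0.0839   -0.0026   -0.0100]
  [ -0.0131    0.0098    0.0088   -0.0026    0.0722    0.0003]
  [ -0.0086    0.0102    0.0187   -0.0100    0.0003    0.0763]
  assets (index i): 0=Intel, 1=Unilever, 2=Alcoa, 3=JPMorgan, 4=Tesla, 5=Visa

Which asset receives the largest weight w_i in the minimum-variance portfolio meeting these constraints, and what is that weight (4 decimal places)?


p=Σ⁻¹μ = [1.7206  0.6824  1.3750  1.8333  0.8002  2.4930]
q=Σ⁻¹𝟙 = [14.5140  8.1824  7.7393  16.4505  14.9648  13.8486]
a=μᵀp=1.198558  b=𝟙ᵀp=8.904559  c=𝟙ᵀq=75.699595  D=ac−b²=11.439178
λ₁=(c·0.143−b)/D = (75.699595·0.143−8.904559)/11.439178 = 0.167886
λ₂=(a−b·0.143)/D = (1.198558−8.904559·0.143)/11.439178 = -0.006538
w* = 0.167886·p + -0.006538·q:
  w_0 = 0.167886·1.7206 + -0.006538·14.5140 = 0.1940  (Intel)
  w_1 = 0.167886·0.6824 + -0.006538·8.1824 = 0.0611  (Unilever)
  w_2 = 0.167886·1.3750 + -0.006538·7.7393 = 0.1802  (Alcoa)
  w_3 = 0.167886·1.8333 + -0.006538·16.4505 = 0.2002  (JPMorgan)
  w_4 = 0.167886·0.8002 + -0.006538·14.9648 = 0.0365  (Tesla)
  w_5 = 0.167886·2.4930 + -0.006538·13.8486 = 0.3280  (Visa)
Σw_i=1.0000  μᵀw=0.1430
σ²=wᵀΣw=λ₁·μ_p+λ₂ = 0.167886·0.143 + -0.006538 = 0.017469 ≈ 0.0175

Visa (0.3280)


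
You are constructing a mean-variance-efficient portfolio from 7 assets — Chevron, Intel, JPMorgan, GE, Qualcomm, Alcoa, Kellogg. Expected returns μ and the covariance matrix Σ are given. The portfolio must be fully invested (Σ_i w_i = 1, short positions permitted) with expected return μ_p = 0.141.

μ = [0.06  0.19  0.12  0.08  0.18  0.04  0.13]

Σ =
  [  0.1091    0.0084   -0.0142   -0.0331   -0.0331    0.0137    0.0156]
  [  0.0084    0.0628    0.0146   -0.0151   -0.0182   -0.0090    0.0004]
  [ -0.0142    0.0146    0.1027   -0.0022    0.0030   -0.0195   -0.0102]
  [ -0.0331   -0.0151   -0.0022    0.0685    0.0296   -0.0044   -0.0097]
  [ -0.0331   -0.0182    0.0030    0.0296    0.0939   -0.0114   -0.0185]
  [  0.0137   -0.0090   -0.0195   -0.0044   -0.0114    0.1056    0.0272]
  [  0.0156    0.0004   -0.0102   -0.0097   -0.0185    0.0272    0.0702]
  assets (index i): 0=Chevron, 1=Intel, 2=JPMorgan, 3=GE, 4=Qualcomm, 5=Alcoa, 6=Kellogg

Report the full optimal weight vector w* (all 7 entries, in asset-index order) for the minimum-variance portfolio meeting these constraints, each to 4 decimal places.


0.0989  0.2766  0.0743  0.1218  0.2198  0.0315  0.1773

u=Σ⁻¹μ = [1.4705  3.9805  1.0993  1.8185  3.1616  0.4886  2.5572]
v=Σ⁻¹𝟙 = [18.1867  22.9081  12.5083  24.0135  17.9171  10.1907  15.9818]
a=μᵀu=2.042979  b=𝟙ᵀu=14.576162  c=𝟙ᵀv=121.706202  D=ac−b²=36.178695
λ₁=(c·0.141−b)/D = (121.706202·0.141−14.576162)/36.178695 = 0.071435
λ₂=(a−b·0.141)/D = (2.042979−14.576162·0.141)/36.178695 = -0.000339
w* = 0.071435·u + -0.000339·v:
  w_0 = 0.071435·1.4705 + -0.000339·18.1867 = 0.0989  (Chevron)
  w_1 = 0.071435·3.9805 + -0.000339·22.9081 = 0.2766  (Intel)
  w_2 = 0.071435·1.0993 + -0.000339·12.5083 = 0.0743  (JPMorgan)
  w_3 = 0.071435·1.8185 + -0.000339·24.0135 = 0.1218  (GE)
  w_4 = 0.071435·3.1616 + -0.000339·17.9171 = 0.2198  (Qualcomm)
  w_5 = 0.071435·0.4886 + -0.000339·10.1907 = 0.0315  (Alcoa)
  w_6 = 0.071435·2.5572 + -0.000339·15.9818 = 0.1773  (Kellogg)
Σw_i=1.0000  μᵀw=0.1410
σ²=wᵀΣw=λ₁·μ_p+λ₂ = 0.071435·0.141 + -0.000339 = 0.009733 ≈ 0.0097


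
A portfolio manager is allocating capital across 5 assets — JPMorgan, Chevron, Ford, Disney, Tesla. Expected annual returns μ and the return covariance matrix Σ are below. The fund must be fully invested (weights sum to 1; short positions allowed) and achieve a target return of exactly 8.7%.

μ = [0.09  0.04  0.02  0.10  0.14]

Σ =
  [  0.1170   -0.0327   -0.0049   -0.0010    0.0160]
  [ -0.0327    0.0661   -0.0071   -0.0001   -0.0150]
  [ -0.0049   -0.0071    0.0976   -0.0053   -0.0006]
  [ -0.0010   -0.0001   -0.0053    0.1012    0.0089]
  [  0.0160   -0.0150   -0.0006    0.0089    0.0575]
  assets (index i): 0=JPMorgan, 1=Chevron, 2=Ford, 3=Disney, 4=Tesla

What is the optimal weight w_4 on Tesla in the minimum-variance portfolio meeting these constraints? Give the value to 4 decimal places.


p=Σ⁻¹μ = [0.9209  1.6747  0.4319  0.8020  2.4958]
q=Σ⁻¹𝟙 = [14.3997  28.1476  13.6278  9.0531  19.4682]
a=μᵀp=0.588119  b=𝟙ᵀp=6.325292  c=𝟙ᵀq=84.696359  D=ac−b²=9.802208
λ₁=(c·0.087−b)/D = (84.696359·0.087−6.325292)/9.802208 = 0.106434
λ₂=(a−b·0.087)/D = (0.588119−6.325292·0.087)/9.802208 = 0.003858
w* = 0.106434·p + 0.003858·q:
  w_0 = 0.106434·0.9209 + 0.003858·14.3997 = 0.1536  (JPMorgan)
  w_1 = 0.106434·1.6747 + 0.003858·28.1476 = 0.2868  (Chevron)
  w_2 = 0.106434·0.4319 + 0.003858·13.6278 = 0.0985  (Ford)
  w_3 = 0.106434·0.8020 + 0.003858·9.0531 = 0.1203  (Disney)
  w_4 = 0.106434·2.4958 + 0.003858·19.4682 = 0.3407  (Tesla)
Σw_i=1.0000  μᵀw=0.0870
σ²=wᵀΣw=λ₁·μ_p+λ₂ = 0.106434·0.087 + 0.003858 = 0.013118 ≈ 0.0131

0.3407


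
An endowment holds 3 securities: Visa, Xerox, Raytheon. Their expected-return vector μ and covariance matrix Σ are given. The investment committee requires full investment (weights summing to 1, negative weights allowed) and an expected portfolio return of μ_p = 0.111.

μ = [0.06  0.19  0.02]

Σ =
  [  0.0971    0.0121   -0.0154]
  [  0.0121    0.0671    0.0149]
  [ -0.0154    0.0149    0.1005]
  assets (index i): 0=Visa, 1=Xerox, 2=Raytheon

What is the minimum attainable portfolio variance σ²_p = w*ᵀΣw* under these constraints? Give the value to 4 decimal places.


0.0332

u=Σ⁻¹μ = [0.2360  2.8300  -0.1844]
v=Σ⁻¹𝟙 = [10.5344  10.7908  9.9646]
a=μᵀu=0.548170  b=𝟙ᵀu=2.881602  c=𝟙ᵀv=31.289787  D=ac−b²=8.848477
λ₁=(c·0.111−b)/D = (31.289787·0.111−2.881602)/8.848477 = 0.066855
λ₂=(a−b·0.111)/D = (0.548170−2.881602·0.111)/8.848477 = 0.025802
w* = 0.066855·u + 0.025802·v:
  w_0 = 0.066855·0.2360 + 0.025802·10.5344 = 0.2876  (Visa)
  w_1 = 0.066855·2.8300 + 0.025802·10.7908 = 0.4676  (Xerox)
  w_2 = 0.066855·-0.1844 + 0.025802·9.9646 = 0.2448  (Raytheon)
Σw_i=1.0000  μᵀw=0.1110
σ²=wᵀΣw=λ₁·μ_p+λ₂ = 0.066855·0.111 + 0.025802 = 0.033223 ≈ 0.0332


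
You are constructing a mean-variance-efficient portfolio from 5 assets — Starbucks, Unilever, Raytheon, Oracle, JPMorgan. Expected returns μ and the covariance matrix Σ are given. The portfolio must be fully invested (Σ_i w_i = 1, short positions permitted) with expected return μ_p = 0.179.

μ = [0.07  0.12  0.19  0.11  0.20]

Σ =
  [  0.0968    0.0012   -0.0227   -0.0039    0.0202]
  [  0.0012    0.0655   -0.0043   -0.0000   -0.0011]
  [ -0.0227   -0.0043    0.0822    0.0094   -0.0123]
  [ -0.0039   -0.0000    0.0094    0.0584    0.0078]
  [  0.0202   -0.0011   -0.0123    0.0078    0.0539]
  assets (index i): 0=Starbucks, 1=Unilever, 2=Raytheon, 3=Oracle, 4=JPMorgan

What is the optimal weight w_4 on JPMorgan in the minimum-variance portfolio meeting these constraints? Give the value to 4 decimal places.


u=Σ⁻¹μ = [0.6025  2.0937  3.1020  0.8757  4.1086]
v=Σ⁻¹𝟙 = [11.1700  16.4695  17.1465  12.8718  16.7530]
a=μᵀu=1.800857  b=𝟙ᵀu=10.782572  c=𝟙ᵀv=74.410780  D=ac−b²=17.739285
λ₁=(c·0.179−b)/D = (74.410780·0.179−10.782572)/17.739285 = 0.143014
λ₂=(a−b·0.179)/D = (1.800857−10.782572·0.179)/17.739285 = -0.007285
w* = 0.143014·u + -0.007285·v:
  w_0 = 0.143014·0.6025 + -0.007285·11.1700 = 0.0048  (Starbucks)
  w_1 = 0.143014·2.0937 + -0.007285·16.4695 = 0.1794  (Unilever)
  w_2 = 0.143014·3.1020 + -0.007285·17.1465 = 0.3187  (Raytheon)
  w_3 = 0.143014·0.8757 + -0.007285·12.8718 = 0.0315  (Oracle)
  w_4 = 0.143014·4.1086 + -0.007285·16.7530 = 0.4656  (JPMorgan)
Σw_i=1.0000  μᵀw=0.1790
σ²=wᵀΣw=λ₁·μ_p+λ₂ = 0.143014·0.179 + -0.007285 = 0.018315 ≈ 0.0183

0.4656


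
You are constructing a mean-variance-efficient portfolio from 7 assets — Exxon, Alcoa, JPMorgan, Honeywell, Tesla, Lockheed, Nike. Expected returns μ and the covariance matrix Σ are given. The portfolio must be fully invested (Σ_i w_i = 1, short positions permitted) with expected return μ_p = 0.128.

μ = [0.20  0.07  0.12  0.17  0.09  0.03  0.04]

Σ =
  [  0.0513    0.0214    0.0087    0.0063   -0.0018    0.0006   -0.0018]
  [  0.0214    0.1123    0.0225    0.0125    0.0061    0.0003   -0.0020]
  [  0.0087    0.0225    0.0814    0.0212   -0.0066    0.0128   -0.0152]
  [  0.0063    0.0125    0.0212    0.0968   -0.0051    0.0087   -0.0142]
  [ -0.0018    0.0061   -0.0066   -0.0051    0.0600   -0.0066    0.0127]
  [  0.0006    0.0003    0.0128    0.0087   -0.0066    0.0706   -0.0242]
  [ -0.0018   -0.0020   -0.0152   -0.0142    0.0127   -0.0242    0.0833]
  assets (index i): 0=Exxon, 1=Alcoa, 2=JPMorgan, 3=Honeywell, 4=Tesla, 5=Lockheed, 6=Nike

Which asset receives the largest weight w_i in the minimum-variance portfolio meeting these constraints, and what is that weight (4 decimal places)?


Exxon (0.3326)

x=Σ⁻¹μ = [3.8604  -0.5767  1.0552  1.5269  1.7891  0.4804  0.8694]
y=Σ⁻¹𝟙 = [16.9319  2.1757  9.4192  8.7846  16.9022  19.1893  18.6370]
a=μᵀx=1.328122  b=𝟙ᵀx=9.004720  c=𝟙ᵀy=92.039956  D=ac−b²=41.155284
λ₁=(c·0.128−b)/D = (92.039956·0.128−9.004720)/41.155284 = 0.067461
λ₂=(a−b·0.128)/D = (1.328122−9.004720·0.128)/41.155284 = 0.004265
w* = 0.067461·x + 0.004265·y:
  w_0 = 0.067461·3.8604 + 0.004265·16.9319 = 0.3326  (Exxon)
  w_1 = 0.067461·-0.5767 + 0.004265·2.1757 = -0.0296  (Alcoa)
  w_2 = 0.067461·1.0552 + 0.004265·9.4192 = 0.1114  (JPMorgan)
  w_3 = 0.067461·1.5269 + 0.004265·8.7846 = 0.1405  (Honeywell)
  w_4 = 0.067461·1.7891 + 0.004265·16.9022 = 0.1928  (Tesla)
  w_5 = 0.067461·0.4804 + 0.004265·19.1893 = 0.1142  (Lockheed)
  w_6 = 0.067461·0.8694 + 0.004265·18.6370 = 0.1381  (Nike)
Σw_i=1.0000  μᵀw=0.1280
σ²=wᵀΣw=λ₁·μ_p+λ₂ = 0.067461·0.128 + 0.004265 = 0.012900 ≈ 0.0129


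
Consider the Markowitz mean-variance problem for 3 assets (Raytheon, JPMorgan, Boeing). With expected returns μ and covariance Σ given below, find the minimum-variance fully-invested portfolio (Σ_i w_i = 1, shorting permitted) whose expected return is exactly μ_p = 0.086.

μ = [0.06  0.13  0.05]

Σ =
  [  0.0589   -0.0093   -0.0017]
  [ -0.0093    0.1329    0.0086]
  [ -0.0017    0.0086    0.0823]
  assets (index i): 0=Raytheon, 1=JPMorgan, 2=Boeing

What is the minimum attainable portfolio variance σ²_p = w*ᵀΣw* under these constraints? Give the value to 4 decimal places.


0.0320

p=Σ⁻¹μ = [1.1961  1.0279  0.5248]
q=Σ⁻¹𝟙 = [18.5894  8.0687  11.6915]
a=μᵀp=0.231638  b=𝟙ᵀp=2.748873  c=𝟙ᵀq=38.349621  D=ac−b²=1.326943
λ₁=(c·0.086−b)/D = (38.349621·0.086−2.748873)/1.326943 = 0.413879
λ₂=(a−b·0.086)/D = (0.231638−2.748873·0.086)/1.326943 = -0.003591
w* = 0.413879·p + -0.003591·q:
  w_0 = 0.413879·1.1961 + -0.003591·18.5894 = 0.4283  (Raytheon)
  w_1 = 0.413879·1.0279 + -0.003591·8.0687 = 0.3965  (JPMorgan)
  w_2 = 0.413879·0.5248 + -0.003591·11.6915 = 0.1752  (Boeing)
Σw_i=1.0000  μᵀw=0.0860
σ²=wᵀΣw=λ₁·μ_p+λ₂ = 0.413879·0.086 + -0.003591 = 0.032003 ≈ 0.0320


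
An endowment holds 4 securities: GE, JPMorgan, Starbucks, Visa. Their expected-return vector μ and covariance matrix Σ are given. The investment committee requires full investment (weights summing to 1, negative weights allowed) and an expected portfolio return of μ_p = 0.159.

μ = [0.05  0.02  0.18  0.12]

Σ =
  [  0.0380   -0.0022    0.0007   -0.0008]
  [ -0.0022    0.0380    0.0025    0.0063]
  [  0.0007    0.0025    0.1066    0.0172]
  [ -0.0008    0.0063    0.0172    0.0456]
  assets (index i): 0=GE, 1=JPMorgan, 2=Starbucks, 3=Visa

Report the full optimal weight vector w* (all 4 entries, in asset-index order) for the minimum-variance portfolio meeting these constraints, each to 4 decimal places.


0.1761  -0.2453  0.4466  0.6227

u=Σ⁻¹μ = [1.3456  0.1634  1.3322  2.1301]
v=Σ⁻¹𝟙 = [27.9939  24.7674  5.9104  16.7698]
a=μᵀu=0.565954  b=𝟙ᵀu=4.971282  c=𝟙ᵀv=75.441412  D=ac−b²=17.982747
λ₁=(c·0.159−b)/D = (75.441412·0.159−4.971282)/17.982747 = 0.390591
λ₂=(a−b·0.159)/D = (0.565954−4.971282·0.159)/17.982747 = -0.012483
w* = 0.390591·u + -0.012483·v:
  w_0 = 0.390591·1.3456 + -0.012483·27.9939 = 0.1761  (GE)
  w_1 = 0.390591·0.1634 + -0.012483·24.7674 = -0.2453  (JPMorgan)
  w_2 = 0.390591·1.3322 + -0.012483·5.9104 = 0.4466  (Starbucks)
  w_3 = 0.390591·2.1301 + -0.012483·16.7698 = 0.6227  (Visa)
Σw_i=1.0000  μᵀw=0.1590
σ²=wᵀΣw=λ₁·μ_p+λ₂ = 0.390591·0.159 + -0.012483 = 0.049621 ≈ 0.0496


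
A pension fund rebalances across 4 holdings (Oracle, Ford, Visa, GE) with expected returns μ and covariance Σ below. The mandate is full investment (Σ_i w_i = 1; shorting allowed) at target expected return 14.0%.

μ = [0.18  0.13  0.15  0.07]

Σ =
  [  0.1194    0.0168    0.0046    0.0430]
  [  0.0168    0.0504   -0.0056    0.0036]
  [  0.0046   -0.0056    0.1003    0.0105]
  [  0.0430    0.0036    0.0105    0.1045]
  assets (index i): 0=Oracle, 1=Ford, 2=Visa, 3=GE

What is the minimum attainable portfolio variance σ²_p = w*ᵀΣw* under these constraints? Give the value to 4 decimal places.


p=Σ⁻¹μ = [1.1233  2.3829  1.5805  -0.0333]
q=Σ⁻¹𝟙 = [2.8121  19.5614  10.2308  6.7104]
a=μᵀp=0.746729  b=𝟙ᵀp=5.053495  c=𝟙ᵀq=39.314618  D=ac−b²=3.819559
λ₁=(c·0.140−b)/D = (39.314618·0.140−5.053495)/3.819559 = 0.117959
λ₂=(a−b·0.140)/D = (0.746729−5.053495·0.140)/3.819559 = 0.010273
w* = 0.117959·p + 0.010273·q:
  w_0 = 0.117959·1.1233 + 0.010273·2.8121 = 0.1614  (Oracle)
  w_1 = 0.117959·2.3829 + 0.010273·19.5614 = 0.4820  (Ford)
  w_2 = 0.117959·1.5805 + 0.010273·10.2308 = 0.2915  (Visa)
  w_3 = 0.117959·-0.0333 + 0.010273·6.7104 = 0.0650  (GE)
Σw_i=1.0000  μᵀw=0.1400
σ²=wᵀΣw=λ₁·μ_p+λ₂ = 0.117959·0.140 + 0.010273 = 0.026788 ≈ 0.0268

0.0268


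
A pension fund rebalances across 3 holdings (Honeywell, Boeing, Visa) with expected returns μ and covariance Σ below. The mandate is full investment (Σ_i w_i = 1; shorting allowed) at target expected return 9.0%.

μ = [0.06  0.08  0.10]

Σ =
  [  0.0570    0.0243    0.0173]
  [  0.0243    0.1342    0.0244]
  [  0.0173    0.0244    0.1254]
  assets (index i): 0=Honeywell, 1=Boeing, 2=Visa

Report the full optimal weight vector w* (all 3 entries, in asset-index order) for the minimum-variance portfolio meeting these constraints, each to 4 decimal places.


0.1125  0.2750  0.6125

u=Σ⁻¹μ = [0.7108  0.3527  0.6308]
v=Σ⁻¹𝟙 = [14.2851  3.9117  5.2426]
a=μᵀu=0.133943  b=𝟙ᵀu=1.694302  c=𝟙ᵀv=23.439383  D=ac−b²=0.268879
λ₁=(c·0.090−b)/D = (23.439383·0.090−1.694302)/0.268879 = 1.544351
λ₂=(a−b·0.090)/D = (0.133943−1.694302·0.090)/0.268879 = -0.068969
w* = 1.544351·u + -0.068969·v:
  w_0 = 1.544351·0.7108 + -0.068969·14.2851 = 0.1125  (Honeywell)
  w_1 = 1.544351·0.3527 + -0.068969·3.9117 = 0.2750  (Boeing)
  w_2 = 1.544351·0.6308 + -0.068969·5.2426 = 0.6125  (Visa)
Σw_i=1.0000  μᵀw=0.0900
σ²=wᵀΣw=λ₁·μ_p+λ₂ = 1.544351·0.090 + -0.068969 = 0.070022 ≈ 0.0700


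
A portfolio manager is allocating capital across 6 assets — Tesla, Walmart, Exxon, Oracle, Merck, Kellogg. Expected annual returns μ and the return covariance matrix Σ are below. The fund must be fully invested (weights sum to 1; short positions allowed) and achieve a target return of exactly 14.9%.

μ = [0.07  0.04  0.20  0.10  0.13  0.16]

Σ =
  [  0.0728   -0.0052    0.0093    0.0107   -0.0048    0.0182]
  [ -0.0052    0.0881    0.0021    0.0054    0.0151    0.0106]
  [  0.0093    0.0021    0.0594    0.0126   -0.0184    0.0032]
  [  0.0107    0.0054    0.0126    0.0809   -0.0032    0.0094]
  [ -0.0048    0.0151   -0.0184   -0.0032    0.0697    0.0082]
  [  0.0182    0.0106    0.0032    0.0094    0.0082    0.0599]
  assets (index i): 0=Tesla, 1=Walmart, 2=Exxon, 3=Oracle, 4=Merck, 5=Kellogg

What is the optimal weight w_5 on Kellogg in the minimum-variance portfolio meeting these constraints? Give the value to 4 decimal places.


0.1662

g=Σ⁻¹μ = [0.0136  -0.3993  4.0271  0.5049  2.7965  2.0604]
h=Σ⁻¹𝟙 = [9.9962  7.0457  18.5361  7.4798  17.8276  7.8059]
a=μᵀg=1.534113  b=𝟙ᵀg=9.003283  c=𝟙ᵀh=68.691208  D=ac−b²=24.320973
λ₁=(c·0.149−b)/D = (68.691208·0.149−9.003283)/24.320973 = 0.050644
λ₂=(a−b·0.149)/D = (1.534113−9.003283·0.149)/24.320973 = 0.007920
w* = 0.050644·g + 0.007920·h:
  w_0 = 0.050644·0.0136 + 0.007920·9.9962 = 0.0799  (Tesla)
  w_1 = 0.050644·-0.3993 + 0.007920·7.0457 = 0.0356  (Walmart)
  w_2 = 0.050644·4.0271 + 0.007920·18.5361 = 0.3508  (Exxon)
  w_3 = 0.050644·0.5049 + 0.007920·7.4798 = 0.0848  (Oracle)
  w_4 = 0.050644·2.7965 + 0.007920·17.8276 = 0.2828  (Merck)
  w_5 = 0.050644·2.0604 + 0.007920·7.8059 = 0.1662  (Kellogg)
Σw_i=1.0000  μᵀw=0.1490
σ²=wᵀΣw=λ₁·μ_p+λ₂ = 0.050644·0.149 + 0.007920 = 0.015466 ≈ 0.0155


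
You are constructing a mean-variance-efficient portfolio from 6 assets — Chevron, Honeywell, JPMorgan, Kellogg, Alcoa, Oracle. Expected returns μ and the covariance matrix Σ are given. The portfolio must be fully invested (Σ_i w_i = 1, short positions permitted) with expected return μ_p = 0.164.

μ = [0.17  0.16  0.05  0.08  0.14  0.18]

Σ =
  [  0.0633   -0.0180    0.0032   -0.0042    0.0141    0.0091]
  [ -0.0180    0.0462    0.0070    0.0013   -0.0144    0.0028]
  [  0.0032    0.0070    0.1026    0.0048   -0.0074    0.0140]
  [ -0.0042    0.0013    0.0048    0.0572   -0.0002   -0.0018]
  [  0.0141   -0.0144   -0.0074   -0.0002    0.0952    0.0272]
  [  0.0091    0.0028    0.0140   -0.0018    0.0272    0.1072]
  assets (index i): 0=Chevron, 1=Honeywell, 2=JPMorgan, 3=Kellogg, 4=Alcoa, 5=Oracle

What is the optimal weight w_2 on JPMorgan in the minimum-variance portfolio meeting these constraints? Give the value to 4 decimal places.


-0.0608

g=Σ⁻¹μ = [3.8637  5.3352  -0.0879  1.6013  1.4498  0.8823]
h=Σ⁻¹𝟙 = [22.8818  32.5486  6.3998  18.0222  11.7075  3.0321]
a=μᵀg=1.995940  b=𝟙ᵀg=13.044277  c=𝟙ᵀh=94.592013  D=ac−b²=18.646849
λ₁=(c·0.164−b)/D = (94.592013·0.164−13.044277)/18.646849 = 0.132398
λ₂=(a−b·0.164)/D = (1.995940−13.044277·0.164)/18.646849 = -0.007686
w* = 0.132398·g + -0.007686·h:
  w_0 = 0.132398·3.8637 + -0.007686·22.8818 = 0.3357  (Chevron)
  w_1 = 0.132398·5.3352 + -0.007686·32.5486 = 0.4562  (Honeywell)
  w_2 = 0.132398·-0.0879 + -0.007686·6.3998 = -0.0608  (JPMorgan)
  w_3 = 0.132398·1.6013 + -0.007686·18.0222 = 0.0735  (Kellogg)
  w_4 = 0.132398·1.4498 + -0.007686·11.7075 = 0.1020  (Alcoa)
  w_5 = 0.132398·0.8823 + -0.007686·3.0321 = 0.0935  (Oracle)
Σw_i=1.0000  μᵀw=0.1640
σ²=wᵀΣw=λ₁·μ_p+λ₂ = 0.132398·0.164 + -0.007686 = 0.014027 ≈ 0.0140


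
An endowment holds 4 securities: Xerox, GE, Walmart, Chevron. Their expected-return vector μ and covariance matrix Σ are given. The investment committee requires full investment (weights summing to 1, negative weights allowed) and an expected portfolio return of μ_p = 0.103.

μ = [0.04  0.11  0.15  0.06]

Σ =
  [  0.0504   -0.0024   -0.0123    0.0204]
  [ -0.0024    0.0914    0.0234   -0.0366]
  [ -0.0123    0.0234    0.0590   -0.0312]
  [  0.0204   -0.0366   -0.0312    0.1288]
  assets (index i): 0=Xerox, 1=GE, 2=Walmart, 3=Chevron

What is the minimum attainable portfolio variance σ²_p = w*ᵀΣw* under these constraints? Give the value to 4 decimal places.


p=Σ⁻¹μ = [1.0562  0.9725  3.0747  1.3197]
q=Σ⁻¹𝟙 = [20.8381  10.6522  24.1193  13.3330]
a=μᵀp=0.689617  b=𝟙ᵀp=6.423137  c=𝟙ᵀq=68.942567  D=ac−b²=6.287244
λ₁=(c·0.103−b)/D = (68.942567·0.103−6.423137)/6.287244 = 0.107829
λ₂=(a−b·0.103)/D = (0.689617−6.423137·0.103)/6.287244 = 0.004459
w* = 0.107829·p + 0.004459·q:
  w_0 = 0.107829·1.0562 + 0.004459·20.8381 = 0.2068  (Xerox)
  w_1 = 0.107829·0.9725 + 0.004459·10.6522 = 0.1524  (GE)
  w_2 = 0.107829·3.0747 + 0.004459·24.1193 = 0.4391  (Walmart)
  w_3 = 0.107829·1.3197 + 0.004459·13.3330 = 0.2018  (Chevron)
Σw_i=1.0000  μᵀw=0.1030
σ²=wᵀΣw=λ₁·μ_p+λ₂ = 0.107829·0.103 + 0.004459 = 0.015565 ≈ 0.0156

0.0156


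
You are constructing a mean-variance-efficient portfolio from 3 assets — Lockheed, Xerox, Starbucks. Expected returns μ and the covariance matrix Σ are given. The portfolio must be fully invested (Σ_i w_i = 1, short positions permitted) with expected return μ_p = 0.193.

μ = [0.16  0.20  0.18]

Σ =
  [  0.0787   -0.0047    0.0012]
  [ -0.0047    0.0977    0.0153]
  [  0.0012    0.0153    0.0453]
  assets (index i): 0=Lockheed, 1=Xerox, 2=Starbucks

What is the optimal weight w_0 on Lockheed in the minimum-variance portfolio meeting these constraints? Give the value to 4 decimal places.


g=Σ⁻¹μ = [2.0783  1.6191  3.3716]
h=Σ⁻¹𝟙 = [12.8855  7.8679  19.0763]
a=μᵀg=1.263235  b=𝟙ᵀg=7.069000  c=𝟙ᵀh=39.829729  D=ac−b²=0.343545
λ₁=(c·0.193−b)/D = (39.829729·0.193−7.069000)/0.343545 = 1.799295
λ₂=(a−b·0.193)/D = (1.263235−7.069000·0.193)/0.343545 = -0.294233
w* = 1.799295·g + -0.294233·h:
  w_0 = 1.799295·2.0783 + -0.294233·12.8855 = -0.0518  (Lockheed)
  w_1 = 1.799295·1.6191 + -0.294233·7.8679 = 0.5982  (Xerox)
  w_2 = 1.799295·3.3716 + -0.294233·19.0763 = 0.4536  (Starbucks)
Σw_i=1.0000  μᵀw=0.1930
σ²=wᵀΣw=λ₁·μ_p+λ₂ = 1.799295·0.193 + -0.294233 = 0.053031 ≈ 0.0530

-0.0518


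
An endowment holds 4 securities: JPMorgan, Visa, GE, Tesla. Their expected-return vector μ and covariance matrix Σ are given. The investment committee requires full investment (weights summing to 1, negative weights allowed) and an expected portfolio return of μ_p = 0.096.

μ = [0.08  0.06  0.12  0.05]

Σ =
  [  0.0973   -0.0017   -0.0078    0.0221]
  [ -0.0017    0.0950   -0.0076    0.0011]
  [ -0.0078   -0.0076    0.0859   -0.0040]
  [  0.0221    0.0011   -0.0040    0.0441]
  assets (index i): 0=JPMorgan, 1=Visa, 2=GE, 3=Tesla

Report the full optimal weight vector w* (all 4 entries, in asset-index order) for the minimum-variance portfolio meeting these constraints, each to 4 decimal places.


u=Σ⁻¹μ = [0.7629  0.7610  1.5743  0.8753]
v=Σ⁻¹𝟙 = [7.0447  11.5584  14.2420  20.1489]
a=μᵀu=0.339379  b=𝟙ᵀu=3.973565  c=𝟙ᵀv=52.994010  D=ac−b²=2.195847
λ₁=(c·0.096−b)/D = (52.994010·0.096−3.973565)/2.195847 = 0.507258
λ₂=(a−b·0.096)/D = (0.339379−3.973565·0.096)/2.195847 = -0.019165
w* = 0.507258·u + -0.019165·v:
  w_0 = 0.507258·0.7629 + -0.019165·7.0447 = 0.2520  (JPMorgan)
  w_1 = 0.507258·0.7610 + -0.019165·11.5584 = 0.1645  (Visa)
  w_2 = 0.507258·1.5743 + -0.019165·14.2420 = 0.5256  (GE)
  w_3 = 0.507258·0.8753 + -0.019165·20.1489 = 0.0578  (Tesla)
Σw_i=1.0000  μᵀw=0.0960
σ²=wᵀΣw=λ₁·μ_p+λ₂ = 0.507258·0.096 + -0.019165 = 0.029532 ≈ 0.0295

0.2520  0.1645  0.5256  0.0578


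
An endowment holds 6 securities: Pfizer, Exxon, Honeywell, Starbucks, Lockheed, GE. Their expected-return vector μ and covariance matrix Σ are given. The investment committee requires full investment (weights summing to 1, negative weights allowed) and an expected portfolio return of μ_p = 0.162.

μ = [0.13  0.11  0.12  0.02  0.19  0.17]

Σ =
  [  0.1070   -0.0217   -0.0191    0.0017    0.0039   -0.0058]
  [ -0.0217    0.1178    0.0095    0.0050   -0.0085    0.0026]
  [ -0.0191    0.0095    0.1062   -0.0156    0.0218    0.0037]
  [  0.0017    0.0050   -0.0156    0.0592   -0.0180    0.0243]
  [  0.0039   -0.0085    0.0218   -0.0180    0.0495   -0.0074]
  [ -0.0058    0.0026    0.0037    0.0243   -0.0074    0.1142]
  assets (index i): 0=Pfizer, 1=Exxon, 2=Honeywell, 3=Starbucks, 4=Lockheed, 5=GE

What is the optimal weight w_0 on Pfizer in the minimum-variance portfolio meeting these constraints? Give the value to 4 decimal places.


0.1495

x=Σ⁻¹μ = [1.4968  1.4092  0.4674  0.9664  4.3463  1.5934]
y=Σ⁻¹𝟙 = [11.9804  10.8306  8.3770  23.7439  26.8906  5.5372]
a=μᵀx=1.521675  b=𝟙ᵀx=10.279466  c=𝟙ᵀy=87.359658  D=ac−b²=27.265621
λ₁=(c·0.162−b)/D = (87.359658·0.162−10.279466)/27.265621 = 0.142040
λ₂=(a−b·0.162)/D = (1.521675−10.279466·0.162)/27.265621 = -0.005267
w* = 0.142040·x + -0.005267·y:
  w_0 = 0.142040·1.4968 + -0.005267·11.9804 = 0.1495  (Pfizer)
  w_1 = 0.142040·1.4092 + -0.005267·10.8306 = 0.1431  (Exxon)
  w_2 = 0.142040·0.4674 + -0.005267·8.3770 = 0.0223  (Honeywell)
  w_3 = 0.142040·0.9664 + -0.005267·23.7439 = 0.0122  (Starbucks)
  w_4 = 0.142040·4.3463 + -0.005267·26.8906 = 0.4757  (Lockheed)
  w_5 = 0.142040·1.5934 + -0.005267·5.5372 = 0.1972  (GE)
Σw_i=1.0000  μᵀw=0.1620
σ²=wᵀΣw=λ₁·μ_p+λ₂ = 0.142040·0.162 + -0.005267 = 0.017744 ≈ 0.0177


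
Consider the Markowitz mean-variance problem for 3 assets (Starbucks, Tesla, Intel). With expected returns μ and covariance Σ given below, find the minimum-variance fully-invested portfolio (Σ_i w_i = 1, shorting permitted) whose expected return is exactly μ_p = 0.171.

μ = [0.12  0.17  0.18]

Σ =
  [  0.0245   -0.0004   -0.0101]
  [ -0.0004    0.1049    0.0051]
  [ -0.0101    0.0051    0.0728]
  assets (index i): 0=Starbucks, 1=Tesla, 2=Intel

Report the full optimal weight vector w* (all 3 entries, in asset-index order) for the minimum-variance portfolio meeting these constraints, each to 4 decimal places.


u=Σ⁻¹μ = [6.2564  1.4871  3.2363]
v=Σ⁻¹𝟙 = [49.1821  8.7507  19.9466]
a=μᵀu=1.586117  b=𝟙ᵀu=10.979845  c=𝟙ᵀv=77.879310  D=ac−b²=2.968694
λ₁=(c·0.171−b)/D = (77.879310·0.171−10.979845)/2.968694 = 0.787389
λ₂=(a−b·0.171)/D = (1.586117−10.979845·0.171)/2.968694 = -0.098170
w* = 0.787389·u + -0.098170·v:
  w_0 = 0.787389·6.2564 + -0.098170·49.1821 = 0.0980  (Starbucks)
  w_1 = 0.787389·1.4871 + -0.098170·8.7507 = 0.3119  (Tesla)
  w_2 = 0.787389·3.2363 + -0.098170·19.9466 = 0.5901  (Intel)
Σw_i=1.0000  μᵀw=0.1710
σ²=wᵀΣw=λ₁·μ_p+λ₂ = 0.787389·0.171 + -0.098170 = 0.036474 ≈ 0.0365

0.0980  0.3119  0.5901


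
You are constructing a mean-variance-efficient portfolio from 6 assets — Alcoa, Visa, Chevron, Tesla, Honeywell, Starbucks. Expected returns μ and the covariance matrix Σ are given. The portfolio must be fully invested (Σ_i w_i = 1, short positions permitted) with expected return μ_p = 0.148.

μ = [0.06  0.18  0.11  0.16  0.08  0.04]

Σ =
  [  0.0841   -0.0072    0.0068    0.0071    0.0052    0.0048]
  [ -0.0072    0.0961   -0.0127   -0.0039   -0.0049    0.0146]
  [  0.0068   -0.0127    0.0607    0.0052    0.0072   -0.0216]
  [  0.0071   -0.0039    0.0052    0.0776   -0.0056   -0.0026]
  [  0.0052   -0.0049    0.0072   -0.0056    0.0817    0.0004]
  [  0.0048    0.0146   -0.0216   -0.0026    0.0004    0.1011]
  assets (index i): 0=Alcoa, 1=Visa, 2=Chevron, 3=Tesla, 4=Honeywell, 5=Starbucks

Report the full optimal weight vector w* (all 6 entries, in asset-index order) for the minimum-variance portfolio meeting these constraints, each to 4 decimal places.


x=Σ⁻¹μ = [0.4620  2.2418  2.1249  2.0832  1.0371  0.5534]
y=Σ⁻¹𝟙 = [8.9088  12.9763  20.0762  12.6148  11.4870  12.1625]
a=μᵀx=1.103412  b=𝟙ᵀx=8.502477  c=𝟙ᵀy=78.225695  D=ac−b²=14.023028
λ₁=(c·0.148−b)/D = (78.225695·0.148−8.502477)/14.023028 = 0.219277
λ₂=(a−b·0.148)/D = (1.103412−8.502477·0.148)/14.023028 = -0.011050
w* = 0.219277·x + -0.011050·y:
  w_0 = 0.219277·0.4620 + -0.011050·8.9088 = 0.0029  (Alcoa)
  w_1 = 0.219277·2.2418 + -0.011050·12.9763 = 0.3482  (Visa)
  w_2 = 0.219277·2.1249 + -0.011050·20.0762 = 0.2441  (Chevron)
  w_3 = 0.219277·2.0832 + -0.011050·12.6148 = 0.3174  (Tesla)
  w_4 = 0.219277·1.0371 + -0.011050·11.4870 = 0.1005  (Honeywell)
  w_5 = 0.219277·0.5534 + -0.011050·12.1625 = -0.0130  (Starbucks)
Σw_i=1.0000  μᵀw=0.1480
σ²=wᵀΣw=λ₁·μ_p+λ₂ = 0.219277·0.148 + -0.011050 = 0.021403 ≈ 0.0214

0.0029  0.3482  0.2441  0.3174  0.1005  -0.0130
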